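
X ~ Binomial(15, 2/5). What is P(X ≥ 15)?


P(X ≥ 15) = Σ P(X=i) for i=15..15
P(X=15) = 32768/30517578125
Sum = 32768/30517578125

P(X ≥ 15) = 32768/30517578125 ≈ 0.00%


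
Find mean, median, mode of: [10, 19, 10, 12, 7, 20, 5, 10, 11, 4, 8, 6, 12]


Sorted: [4, 5, 6, 7, 8, 10, 10, 10, 11, 12, 12, 19, 20]
Mean = 134/13
Median = 10
Freq: {10: 3, 19: 1, 12: 2, 7: 1, 20: 1, 5: 1, 11: 1, 4: 1, 8: 1, 6: 1}
Mode: [10]

Mean=134/13, Median=10, Mode=10


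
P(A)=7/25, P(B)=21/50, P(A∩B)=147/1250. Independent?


P(A)×P(B) = 147/1250
P(A∩B) = 147/1250
Equal ✓ → Independent

Yes, independent


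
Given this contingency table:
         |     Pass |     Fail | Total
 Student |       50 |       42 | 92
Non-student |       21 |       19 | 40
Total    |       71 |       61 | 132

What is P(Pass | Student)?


P(Pass | Student) = 50/(50+42) = 50/92 = 25/46

P(Pass|Student) = 25/46 ≈ 54.35%


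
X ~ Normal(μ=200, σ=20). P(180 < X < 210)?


z₁=(180-200)/20=-1.0, z₂=(210-200)/20=0.5
P = Φ(0.5) - Φ(-1.0) = 0.691462 - 0.158655 = 0.532807 ≈ 0.5328

P(180 < X < 210) ≈ 0.5328


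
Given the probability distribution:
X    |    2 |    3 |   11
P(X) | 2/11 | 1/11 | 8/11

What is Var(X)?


E[X] = 95/11
E[X²] = 985/11
Var(X) = E[X²] - (E[X])² = 985/11 - 9025/121 = 1810/121

Var(X) = 1810/121 ≈ 14.9587


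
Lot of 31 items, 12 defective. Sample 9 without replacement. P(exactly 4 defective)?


Hypergeometric: C(12,4)×C(19,5)/C(31,9)
= 495×11628/20160075 = 383724/1344005

P(X=4) = 383724/1344005 ≈ 28.55%


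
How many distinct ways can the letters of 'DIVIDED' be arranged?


Letters: 7, freq: {'D': 3, 'I': 2, 'V': 1, 'E': 1}
7!/(3!×2!×1!×1!) = 5040/12 = 420

420


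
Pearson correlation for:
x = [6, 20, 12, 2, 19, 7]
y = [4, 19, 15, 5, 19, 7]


n=6, Σx=66, Σy=69, Σxy=1004, Σx²=994, Σy²=1037
r = (6×1004 - 66×69)/√((6×994 - 66²)(6×1037 - 69²))
= 1470/√(1608×1461) = 1470/√2349288 ≈ 1470/1532.7387 ≈ 0.9591

r ≈ 0.9591


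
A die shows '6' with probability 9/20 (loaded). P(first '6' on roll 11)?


Geometric: P(X=11) = (1-p)^(k-1)×p = (11/20)^10×9/20 = 233436821409/204800000000000

P(X=11) = 233436821409/204800000000000 ≈ 0.11%


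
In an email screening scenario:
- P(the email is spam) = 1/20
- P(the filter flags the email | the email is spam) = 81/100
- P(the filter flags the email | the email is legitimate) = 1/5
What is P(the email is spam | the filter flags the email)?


Using Bayes' theorem:
P(A|B) = P(B|A)·P(A) / P(B)

P(the filter flags the email) = 81/100 × 1/20 + 1/5 × 19/20
= 81/2000 + 19/100 = 461/2000

P(the email is spam|the filter flags the email) = (81/2000) / (461/2000) = 81/461

P(the email is spam|the filter flags the email) = 81/461 ≈ 17.57%


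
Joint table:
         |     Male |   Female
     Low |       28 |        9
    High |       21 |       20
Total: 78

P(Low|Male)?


P(Low|Male) = 28/(28+21) = 28/49 = 4/7

P = 4/7 ≈ 57.14%


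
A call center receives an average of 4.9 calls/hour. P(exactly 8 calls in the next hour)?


Poisson(λ=4.9): P(X=8) = e^(-λ)×λ^k/k!
= e^(-4.9) × 4.9^8 / 8!
≈ 0.007446583071 × 332329.305696 / 40320 ≈ 0.061377

P(X=8) ≈ 0.061377 ≈ 6.14%


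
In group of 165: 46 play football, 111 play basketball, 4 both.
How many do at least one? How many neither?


|A∪B| = 46+111-4 = 153
Neither = 165-153 = 12

At least one: 153; Neither: 12


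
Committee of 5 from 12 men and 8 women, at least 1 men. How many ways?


Count by #men:
  1M,4W: C(12,1)×C(8,4)=840
  2M,3W: C(12,2)×C(8,3)=3696
  3M,2W: C(12,3)×C(8,2)=6160
  4M,1W: C(12,4)×C(8,1)=3960
  5M,0W: C(12,5)×C(8,0)=792
Total = 15448

15448


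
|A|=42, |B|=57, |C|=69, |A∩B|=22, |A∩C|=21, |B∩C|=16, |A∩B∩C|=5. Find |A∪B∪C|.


|A∪B∪C| = 42+57+69-22-21-16+5 = 114

|A∪B∪C| = 114


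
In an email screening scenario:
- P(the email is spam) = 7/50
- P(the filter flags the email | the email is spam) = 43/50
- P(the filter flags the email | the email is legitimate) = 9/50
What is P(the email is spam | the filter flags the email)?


Using Bayes' theorem:
P(A|B) = P(B|A)·P(A) / P(B)

P(the filter flags the email) = 43/50 × 7/50 + 9/50 × 43/50
= 301/2500 + 387/2500 = 172/625

P(the email is spam|the filter flags the email) = (301/2500) / (172/625) = 7/16

P(the email is spam|the filter flags the email) = 7/16 ≈ 43.75%


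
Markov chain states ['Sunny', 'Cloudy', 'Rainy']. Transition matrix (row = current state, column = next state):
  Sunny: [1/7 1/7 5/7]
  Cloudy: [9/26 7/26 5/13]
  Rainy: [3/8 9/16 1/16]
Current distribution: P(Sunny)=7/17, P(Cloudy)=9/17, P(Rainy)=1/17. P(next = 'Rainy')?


P(next=Rainy) = Σᵢ P(now=i)×P(i→Rainy)
= 7/17×5/7 + 9/17×5/13 + 1/17×1/16
= 5/17 + 45/221 + 1/272 = 1773/3536

P = 1773/3536 ≈ 0.5014


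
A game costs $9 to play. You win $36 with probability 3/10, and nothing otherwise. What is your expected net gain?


E[gain] = (36-9)×3/10 + (-9)×7/10
= 81/10 - 63/10 = 9/5

Expected net gain = $9/5 ≈ $1.80


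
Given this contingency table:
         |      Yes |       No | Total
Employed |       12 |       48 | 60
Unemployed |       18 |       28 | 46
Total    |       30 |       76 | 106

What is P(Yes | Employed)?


P(Yes | Employed) = 12/(12+48) = 12/60 = 1/5

P(Yes|Employed) = 1/5 ≈ 20.00%


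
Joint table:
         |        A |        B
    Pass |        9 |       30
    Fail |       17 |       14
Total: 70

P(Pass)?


P(Pass) = (9+30)/70 = 39/70

P(Pass) = 39/70 ≈ 55.71%


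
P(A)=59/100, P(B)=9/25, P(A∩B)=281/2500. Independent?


P(A)×P(B) = 531/2500
P(A∩B) = 281/2500
Not equal → NOT independent

No, not independent


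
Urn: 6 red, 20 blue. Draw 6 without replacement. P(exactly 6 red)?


Hypergeometric: C(6,6)×C(20,0)/C(26,6)
= 1×1/230230 = 1/230230

P(X=6) = 1/230230 ≈ 0.00%


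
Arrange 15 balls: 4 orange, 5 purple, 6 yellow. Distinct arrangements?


15!/(4!×5!×6!) = 630630

630630


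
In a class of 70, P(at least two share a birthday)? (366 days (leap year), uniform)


P(all different) = Π(366-i)/366 for i=0..69
= 0.000858
P(match) = 1 - 0.000858 = 0.999142

P ≈ 0.9991 ≈ 99.91%


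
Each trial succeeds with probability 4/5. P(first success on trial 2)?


Geometric: P(X=2) = (1-p)^(k-1)×p = (1/5)^1×4/5 = 4/25

P(X=2) = 4/25 ≈ 16.00%


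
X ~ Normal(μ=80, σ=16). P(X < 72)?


z = (72-80)/16 = -0.5
P(Z < -0.5) = 0.3085

P(X < 72) ≈ 0.3085


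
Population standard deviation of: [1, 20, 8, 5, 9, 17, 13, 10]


Mean = 83/8
  (1-83/8)²=5625/64
  (20-83/8)²=5929/64
  (8-83/8)²=361/64
  (5-83/8)²=1849/64
  (9-83/8)²=121/64
  (17-83/8)²=2809/64
  (13-83/8)²=441/64
  (10-83/8)²=9/64
Σ(x-μ)² = 2143/8
σ² = (2143/8)/8 = 2143/64

σ = √(2143/64) ≈ 5.7866


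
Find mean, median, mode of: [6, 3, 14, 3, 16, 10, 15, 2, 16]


Sorted: [2, 3, 3, 6, 10, 14, 15, 16, 16]
Mean = 85/9
Median = 10
Freq: {6: 1, 3: 2, 14: 1, 16: 2, 10: 1, 15: 1, 2: 1}
Mode: [3, 16]

Mean=85/9, Median=10, Mode=[3, 16]


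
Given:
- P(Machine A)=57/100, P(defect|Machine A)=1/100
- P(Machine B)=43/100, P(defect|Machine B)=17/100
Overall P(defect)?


P(B) = Σ P(B|Aᵢ)×P(Aᵢ)
  1/100×57/100 = 57/10000
  17/100×43/100 = 731/10000
Sum = 197/2500

P(defect) = 197/2500 ≈ 7.88%


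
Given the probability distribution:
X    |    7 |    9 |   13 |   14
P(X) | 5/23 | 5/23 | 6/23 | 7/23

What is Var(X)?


E[X] = 256/23
E[X²] = 132
Var(X) = E[X²] - (E[X])² = 132 - 65536/529 = 4292/529

Var(X) = 4292/529 ≈ 8.1134


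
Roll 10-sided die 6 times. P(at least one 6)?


P(no 6)^6 = (9/10)^6 = 531441/1000000
P(≥1) = 1 - 531441/1000000 = 468559/1000000

P = 468559/1000000 ≈ 46.86%


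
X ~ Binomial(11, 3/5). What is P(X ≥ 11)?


P(X ≥ 11) = Σ P(X=i) for i=11..11
P(X=11) = 177147/48828125
Sum = 177147/48828125

P(X ≥ 11) = 177147/48828125 ≈ 0.36%


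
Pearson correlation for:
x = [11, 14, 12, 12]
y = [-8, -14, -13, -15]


n=4, Σx=49, Σy=-50, Σxy=-620, Σx²=605, Σy²=654
r = (4×(-620) - 49×(-50))/√((4×605 - 49²)(4×654 - (-50)²))
= -30/√(19×116) = -30/√2204 ≈ -30/46.9468 ≈ -0.6390

r ≈ -0.6390


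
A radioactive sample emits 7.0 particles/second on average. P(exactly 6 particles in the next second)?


Poisson(λ=7.0): P(X=6) = e^(-λ)×λ^k/k!
= e^(-7.0) × 7.0^6 / 6!
≈ 0.0009118819656 × 117649 / 720 ≈ 0.149003

P(X=6) ≈ 0.149003 ≈ 14.90%


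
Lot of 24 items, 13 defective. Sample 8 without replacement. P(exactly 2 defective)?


Hypergeometric: C(13,2)×C(11,6)/C(24,8)
= 78×462/735471 = 364/7429

P(X=2) = 364/7429 ≈ 4.90%


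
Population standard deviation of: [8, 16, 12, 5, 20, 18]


Mean = 79/6
  (8-79/6)²=961/36
  (16-79/6)²=289/36
  (12-79/6)²=49/36
  (5-79/6)²=2401/36
  (20-79/6)²=1681/36
  (18-79/6)²=841/36
Σ(x-μ)² = 1037/6
σ² = (1037/6)/6 = 1037/36

σ = √(1037/36) ≈ 5.3671


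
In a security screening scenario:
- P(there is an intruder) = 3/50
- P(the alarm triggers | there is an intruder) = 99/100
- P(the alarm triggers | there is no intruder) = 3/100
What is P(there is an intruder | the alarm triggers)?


Using Bayes' theorem:
P(A|B) = P(B|A)·P(A) / P(B)

P(the alarm triggers) = 99/100 × 3/50 + 3/100 × 47/50
= 297/5000 + 141/5000 = 219/2500

P(there is an intruder|the alarm triggers) = (297/5000) / (219/2500) = 99/146

P(there is an intruder|the alarm triggers) = 99/146 ≈ 67.81%


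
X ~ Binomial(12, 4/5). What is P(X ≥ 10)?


P(X ≥ 10) = Σ P(X=i) for i=10..12
P(X=10) = 69206016/244140625
P(X=11) = 50331648/244140625
P(X=12) = 16777216/244140625
Sum = 27262976/48828125

P(X ≥ 10) = 27262976/48828125 ≈ 55.83%


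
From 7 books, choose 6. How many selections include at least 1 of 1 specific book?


Complement: C(7,6) - C(6,6) = 7 - 1 = 6

6


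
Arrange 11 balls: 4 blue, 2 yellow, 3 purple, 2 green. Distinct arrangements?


11!/(4!×2!×3!×2!) = 69300

69300


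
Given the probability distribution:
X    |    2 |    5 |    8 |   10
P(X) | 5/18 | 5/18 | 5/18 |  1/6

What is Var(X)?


E[X] = 35/6
E[X²] = 85/2
Var(X) = E[X²] - (E[X])² = 85/2 - 1225/36 = 305/36

Var(X) = 305/36 ≈ 8.4722


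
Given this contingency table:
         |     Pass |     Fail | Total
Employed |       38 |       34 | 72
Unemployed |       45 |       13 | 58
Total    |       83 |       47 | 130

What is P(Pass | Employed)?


P(Pass | Employed) = 38/(38+34) = 38/72 = 19/36

P(Pass|Employed) = 19/36 ≈ 52.78%


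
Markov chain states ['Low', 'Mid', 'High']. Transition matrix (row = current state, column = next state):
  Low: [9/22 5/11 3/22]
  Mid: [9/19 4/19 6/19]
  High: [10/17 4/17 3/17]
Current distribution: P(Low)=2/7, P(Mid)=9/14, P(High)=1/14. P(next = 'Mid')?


P(next=Mid) = Σᵢ P(now=i)×P(i→Mid)
= 2/7×5/11 + 9/14×4/19 + 1/14×4/17
= 10/77 + 18/133 + 2/119 = 1002/3553

P = 1002/3553 ≈ 0.2820


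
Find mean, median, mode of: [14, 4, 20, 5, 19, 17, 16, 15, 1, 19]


Sorted: [1, 4, 5, 14, 15, 16, 17, 19, 19, 20]
Mean = 130/10 = 13
Median = 31/2
Freq: {14: 1, 4: 1, 20: 1, 5: 1, 19: 2, 17: 1, 16: 1, 15: 1, 1: 1}
Mode: [19]

Mean=13, Median=31/2, Mode=19


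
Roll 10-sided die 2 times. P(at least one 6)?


P(no 6)^2 = (9/10)^2 = 81/100
P(≥1) = 1 - 81/100 = 19/100

P = 19/100 ≈ 19.00%


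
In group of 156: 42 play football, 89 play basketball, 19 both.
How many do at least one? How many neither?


|A∪B| = 42+89-19 = 112
Neither = 156-112 = 44

At least one: 112; Neither: 44


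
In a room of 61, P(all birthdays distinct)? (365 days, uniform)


P(all different) = Π(365-i)/365 for i=0..60
= (365/365)×(364/365)×...×(305/365)
= 0.004911

P ≈ 0.0049 ≈ 0.49%


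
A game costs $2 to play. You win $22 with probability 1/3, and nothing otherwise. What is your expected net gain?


E[gain] = (22-2)×1/3 + (-2)×2/3
= 20/3 - 4/3 = 16/3

Expected net gain = $16/3 ≈ $5.33


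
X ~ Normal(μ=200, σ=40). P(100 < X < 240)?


z₁=(100-200)/40=-2.5, z₂=(240-200)/40=1.0
P = Φ(1.0) - Φ(-2.5) = 0.841345 - 0.006210 = 0.835135 ≈ 0.8351

P(100 < X < 240) ≈ 0.8351


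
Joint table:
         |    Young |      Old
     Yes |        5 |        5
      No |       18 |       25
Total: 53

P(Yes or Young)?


P(Yes∨Young) = P(Yes) + P(Young) - P(Yes∧Young)
= (10 + 23 - 5)/53 = 28/53

P = 28/53 ≈ 52.83%


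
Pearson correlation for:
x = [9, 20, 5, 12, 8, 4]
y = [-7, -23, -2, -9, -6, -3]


n=6, Σx=58, Σy=-50, Σxy=-701, Σx²=730, Σy²=708
r = (6×(-701) - 58×(-50))/√((6×730 - 58²)(6×708 - (-50)²))
= -1306/√(1016×1748) = -1306/√1775968 ≈ -1306/1332.6545 ≈ -0.9800

r ≈ -0.9800


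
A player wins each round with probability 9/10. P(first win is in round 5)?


Geometric: P(X=5) = (1-p)^(k-1)×p = (1/10)^4×9/10 = 9/100000

P(X=5) = 9/100000 ≈ 0.01%


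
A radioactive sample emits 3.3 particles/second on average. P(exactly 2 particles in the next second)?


Poisson(λ=3.3): P(X=2) = e^(-λ)×λ^k/k!
= e^(-3.3) × 3.3^2 / 2!
≈ 0.0368831674 × 10.89 / 2 ≈ 0.200829

P(X=2) ≈ 0.200829 ≈ 20.08%


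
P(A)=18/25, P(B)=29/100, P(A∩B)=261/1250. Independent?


P(A)×P(B) = 261/1250
P(A∩B) = 261/1250
Equal ✓ → Independent

Yes, independent


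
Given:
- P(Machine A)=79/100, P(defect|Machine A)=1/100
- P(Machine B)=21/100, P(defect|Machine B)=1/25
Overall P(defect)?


P(B) = Σ P(B|Aᵢ)×P(Aᵢ)
  1/100×79/100 = 79/10000
  1/25×21/100 = 21/2500
Sum = 163/10000

P(defect) = 163/10000 ≈ 1.63%


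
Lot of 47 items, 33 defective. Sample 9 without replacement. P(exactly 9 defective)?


Hypergeometric: C(33,9)×C(14,0)/C(47,9)
= 38567100×1/1362649145 = 53940/1905803

P(X=9) = 53940/1905803 ≈ 2.83%


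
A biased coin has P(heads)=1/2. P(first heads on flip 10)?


Geometric: P(X=10) = (1-p)^(k-1)×p = (1/2)^9×1/2 = 1/1024

P(X=10) = 1/1024 ≈ 0.10%


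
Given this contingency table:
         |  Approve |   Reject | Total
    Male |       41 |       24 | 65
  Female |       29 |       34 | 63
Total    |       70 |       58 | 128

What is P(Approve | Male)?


P(Approve | Male) = 41/(41+24) = 41/65

P(Approve|Male) = 41/65 ≈ 63.08%


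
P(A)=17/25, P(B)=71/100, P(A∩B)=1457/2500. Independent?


P(A)×P(B) = 1207/2500
P(A∩B) = 1457/2500
Not equal → NOT independent

No, not independent


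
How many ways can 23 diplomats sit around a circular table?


Circular arrangements of 23 distinct objects: fix one position to break rotational symmetry.
(n-1)! = 22! = 1124000727777607680000

1124000727777607680000


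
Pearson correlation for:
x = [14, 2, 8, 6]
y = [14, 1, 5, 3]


n=4, Σx=30, Σy=23, Σxy=256, Σx²=300, Σy²=231
r = (4×256 - 30×23)/√((4×300 - 30²)(4×231 - 23²))
= 334/√(300×395) = 334/√118500 ≈ 334/344.2383 ≈ 0.9703

r ≈ 0.9703


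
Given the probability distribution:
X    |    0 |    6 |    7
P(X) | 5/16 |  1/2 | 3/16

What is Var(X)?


E[X] = 69/16
E[X²] = 435/16
Var(X) = E[X²] - (E[X])² = 435/16 - 4761/256 = 2199/256

Var(X) = 2199/256 ≈ 8.5898


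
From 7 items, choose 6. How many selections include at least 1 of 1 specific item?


Complement: C(7,6) - C(6,6) = 7 - 1 = 6

6


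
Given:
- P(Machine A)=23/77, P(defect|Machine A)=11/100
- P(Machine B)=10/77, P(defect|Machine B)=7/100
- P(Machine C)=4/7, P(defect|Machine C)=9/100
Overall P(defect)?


P(B) = Σ P(B|Aᵢ)×P(Aᵢ)
  11/100×23/77 = 23/700
  7/100×10/77 = 1/110
  9/100×4/7 = 9/175
Sum = 719/7700

P(defect) = 719/7700 ≈ 9.34%


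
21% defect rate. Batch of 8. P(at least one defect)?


P(all good) = (79/100)^8 = 1517108809906561/10000000000000000
P(≥1 defect) = 8482891190093439/10000000000000000

P = 8482891190093439/10000000000000000 ≈ 84.83%


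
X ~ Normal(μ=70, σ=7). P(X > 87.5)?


z = (87.5-70)/7 = 2.5
P(X > 87.5) = 1 - P(Z ≤ 2.5) = 1 - 0.9938 = 0.0062

P(X > 87.5) ≈ 0.0062


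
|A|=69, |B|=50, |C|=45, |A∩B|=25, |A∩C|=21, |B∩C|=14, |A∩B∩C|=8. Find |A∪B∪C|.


|A∪B∪C| = 69+50+45-25-21-14+8 = 112

|A∪B∪C| = 112


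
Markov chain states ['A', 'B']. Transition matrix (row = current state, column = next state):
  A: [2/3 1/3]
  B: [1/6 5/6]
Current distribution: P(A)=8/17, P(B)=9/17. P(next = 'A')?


P(next=A) = Σᵢ P(now=i)×P(i→A)
= 8/17×2/3 + 9/17×1/6
= 16/51 + 3/34 = 41/102

P = 41/102 ≈ 0.4020


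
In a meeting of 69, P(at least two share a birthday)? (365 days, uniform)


P(all different) = Π(365-i)/365 for i=0..68
= 0.001036
P(match) = 1 - 0.001036 = 0.998964

P ≈ 0.9990 ≈ 99.90%


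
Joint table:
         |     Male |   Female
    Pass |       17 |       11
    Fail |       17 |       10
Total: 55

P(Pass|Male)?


P(Pass|Male) = 17/(17+17) = 17/34 = 1/2

P = 1/2 ≈ 50.00%


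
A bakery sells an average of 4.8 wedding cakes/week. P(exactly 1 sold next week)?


Poisson(λ=4.8): P(X=1) = e^(-λ)×λ^k/k!
= e^(-4.8) × 4.8^1 / 1!
≈ 0.008229747049 × 4.8 / 1 ≈ 0.039503

P(X=1) ≈ 0.039503 ≈ 3.95%


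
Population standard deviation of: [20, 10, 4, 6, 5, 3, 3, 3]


Mean = 54/8 = 27/4
  (20-27/4)²=2809/16
  (10-27/4)²=169/16
  (4-27/4)²=121/16
  (6-27/4)²=9/16
  (5-27/4)²=49/16
  (3-27/4)²=225/16
  (3-27/4)²=225/16
  (3-27/4)²=225/16
Σ(x-μ)² = 479/2
σ² = (479/2)/8 = 479/16

σ = √(479/16) ≈ 5.4715


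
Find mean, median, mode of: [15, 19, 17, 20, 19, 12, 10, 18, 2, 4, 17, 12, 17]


Sorted: [2, 4, 10, 12, 12, 15, 17, 17, 17, 18, 19, 19, 20]
Mean = 182/13 = 14
Median = 17
Freq: {15: 1, 19: 2, 17: 3, 20: 1, 12: 2, 10: 1, 18: 1, 2: 1, 4: 1}
Mode: [17]

Mean=14, Median=17, Mode=17


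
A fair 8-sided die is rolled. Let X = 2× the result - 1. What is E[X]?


E[die] = (1+8)/2 = 9/2
E[X] = 2×9/2 - 1 = 8

E[X] = 8


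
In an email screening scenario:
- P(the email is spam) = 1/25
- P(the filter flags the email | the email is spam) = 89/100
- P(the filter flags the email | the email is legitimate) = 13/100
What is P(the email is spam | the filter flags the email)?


Using Bayes' theorem:
P(A|B) = P(B|A)·P(A) / P(B)

P(the filter flags the email) = 89/100 × 1/25 + 13/100 × 24/25
= 89/2500 + 78/625 = 401/2500

P(the email is spam|the filter flags the email) = (89/2500) / (401/2500) = 89/401

P(the email is spam|the filter flags the email) = 89/401 ≈ 22.19%


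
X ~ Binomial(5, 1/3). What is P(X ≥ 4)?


P(X ≥ 4) = Σ P(X=i) for i=4..5
P(X=4) = 10/243
P(X=5) = 1/243
Sum = 11/243

P(X ≥ 4) = 11/243 ≈ 4.53%


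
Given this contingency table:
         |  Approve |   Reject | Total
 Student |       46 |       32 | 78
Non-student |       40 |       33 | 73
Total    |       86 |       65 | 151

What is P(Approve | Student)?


P(Approve | Student) = 46/(46+32) = 46/78 = 23/39

P(Approve|Student) = 23/39 ≈ 58.97%


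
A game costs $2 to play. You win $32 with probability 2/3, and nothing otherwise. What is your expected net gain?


E[gain] = (32-2)×2/3 + (-2)×1/3
= 20 - 2/3 = 58/3

Expected net gain = $58/3 ≈ $19.33


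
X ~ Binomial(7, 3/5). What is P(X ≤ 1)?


P(X ≤ 1) = Σ P(X=i) for i=0..1
P(X=0) = 128/78125
P(X=1) = 1344/78125
Sum = 1472/78125

P(X ≤ 1) = 1472/78125 ≈ 1.88%


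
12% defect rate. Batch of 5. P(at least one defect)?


P(all good) = (22/25)^5 = 5153632/9765625
P(≥1 defect) = 4611993/9765625

P = 4611993/9765625 ≈ 47.23%


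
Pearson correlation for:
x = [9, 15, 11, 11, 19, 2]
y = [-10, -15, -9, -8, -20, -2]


n=6, Σx=67, Σy=-64, Σxy=-886, Σx²=913, Σy²=874
r = (6×(-886) - 67×(-64))/√((6×913 - 67²)(6×874 - (-64)²))
= -1028/√(989×1148) = -1028/√1135372 ≈ -1028/1065.5384 ≈ -0.9648

r ≈ -0.9648


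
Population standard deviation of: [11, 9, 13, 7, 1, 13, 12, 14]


Mean = 80/8 = 10
  (11-10)²=1
  (9-10)²=1
  (13-10)²=9
  (7-10)²=9
  (1-10)²=81
  (13-10)²=9
  (12-10)²=4
  (14-10)²=16
Σ(x-μ)² = 130
σ² = 130/8 = 65/4

σ = √(65/4) ≈ 4.0311


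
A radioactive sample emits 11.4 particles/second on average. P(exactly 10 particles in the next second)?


Poisson(λ=11.4): P(X=10) = e^(-λ)×λ^k/k!
= e^(-11.4) × 11.4^10 / 10!
≈ 1.119548484e-05 × 37072213141.2 / 3628800 ≈ 0.114374

P(X=10) ≈ 0.114374 ≈ 11.44%


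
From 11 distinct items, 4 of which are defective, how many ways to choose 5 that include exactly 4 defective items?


Choose 4 of the 4 defective items and 1 of the other 7 items:
C(4,4)×C(7,1) = 1×7 = 7

7


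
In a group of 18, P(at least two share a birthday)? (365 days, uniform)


P(all different) = Π(365-i)/365 for i=0..17
= 0.653089
P(match) = 1 - 0.653089 = 0.346911

P ≈ 0.3469 ≈ 34.69%


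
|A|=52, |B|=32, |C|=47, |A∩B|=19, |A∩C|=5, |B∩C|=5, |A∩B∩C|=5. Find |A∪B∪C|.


|A∪B∪C| = 52+32+47-19-5-5+5 = 107

|A∪B∪C| = 107


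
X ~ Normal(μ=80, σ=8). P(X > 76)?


z = (76-80)/8 = -0.5
P(X > 76) = 1 - P(Z ≤ -0.5) = 1 - 0.3085 = 0.6915

P(X > 76) ≈ 0.6915


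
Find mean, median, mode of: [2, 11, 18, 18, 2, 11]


Sorted: [2, 2, 11, 11, 18, 18]
Mean = 62/6 = 31/3
Median = 11
Freq: {2: 2, 11: 2, 18: 2}
Mode: [2, 11, 18]

Mean=31/3, Median=11, Mode=[2, 11, 18]


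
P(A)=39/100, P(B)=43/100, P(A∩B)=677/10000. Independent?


P(A)×P(B) = 1677/10000
P(A∩B) = 677/10000
Not equal → NOT independent

No, not independent


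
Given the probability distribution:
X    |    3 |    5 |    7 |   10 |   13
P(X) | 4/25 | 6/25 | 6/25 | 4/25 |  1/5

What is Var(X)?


E[X] = 189/25
E[X²] = 69
Var(X) = E[X²] - (E[X])² = 69 - 35721/625 = 7404/625

Var(X) = 7404/625 ≈ 11.8464


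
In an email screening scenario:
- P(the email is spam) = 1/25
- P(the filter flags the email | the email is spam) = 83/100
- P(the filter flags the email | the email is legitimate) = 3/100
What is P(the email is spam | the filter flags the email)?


Using Bayes' theorem:
P(A|B) = P(B|A)·P(A) / P(B)

P(the filter flags the email) = 83/100 × 1/25 + 3/100 × 24/25
= 83/2500 + 18/625 = 31/500

P(the email is spam|the filter flags the email) = (83/2500) / (31/500) = 83/155

P(the email is spam|the filter flags the email) = 83/155 ≈ 53.55%


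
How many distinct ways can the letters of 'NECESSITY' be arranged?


Letters: 9, freq: {'N': 1, 'E': 2, 'C': 1, 'S': 2, 'I': 1, 'T': 1, 'Y': 1}
9!/(1!×2!×1!×2!×1!×1!×1!) = 362880/4 = 90720

90720


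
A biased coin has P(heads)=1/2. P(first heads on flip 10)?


Geometric: P(X=10) = (1-p)^(k-1)×p = (1/2)^9×1/2 = 1/1024

P(X=10) = 1/1024 ≈ 0.10%


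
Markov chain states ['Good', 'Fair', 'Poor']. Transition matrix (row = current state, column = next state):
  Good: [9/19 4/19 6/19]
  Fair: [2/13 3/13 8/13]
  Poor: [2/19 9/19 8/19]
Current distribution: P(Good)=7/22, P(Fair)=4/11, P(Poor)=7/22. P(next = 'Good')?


P(next=Good) = Σᵢ P(now=i)×P(i→Good)
= 7/22×9/19 + 4/11×2/13 + 7/22×2/19
= 63/418 + 8/143 + 7/209 = 1305/5434

P = 1305/5434 ≈ 0.2402


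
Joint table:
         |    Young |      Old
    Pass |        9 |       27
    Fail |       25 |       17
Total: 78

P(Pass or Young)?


P(Pass∨Young) = P(Pass) + P(Young) - P(Pass∧Young)
= (36 + 34 - 9)/78 = 61/78

P = 61/78 ≈ 78.21%


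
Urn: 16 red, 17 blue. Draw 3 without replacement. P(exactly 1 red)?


Hypergeometric: C(16,1)×C(17,2)/C(33,3)
= 16×136/5456 = 136/341

P(X=1) = 136/341 ≈ 39.88%


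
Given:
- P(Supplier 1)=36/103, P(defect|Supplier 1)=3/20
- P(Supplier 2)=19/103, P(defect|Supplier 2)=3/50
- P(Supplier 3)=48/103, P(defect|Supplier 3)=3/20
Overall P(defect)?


P(B) = Σ P(B|Aᵢ)×P(Aᵢ)
  3/20×36/103 = 27/515
  3/50×19/103 = 57/5150
  3/20×48/103 = 36/515
Sum = 687/5150

P(defect) = 687/5150 ≈ 13.34%


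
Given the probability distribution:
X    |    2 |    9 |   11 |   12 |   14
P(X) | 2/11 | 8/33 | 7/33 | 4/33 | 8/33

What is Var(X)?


E[X] = 107/11
E[X²] = 111
Var(X) = E[X²] - (E[X])² = 111 - 11449/121 = 1982/121

Var(X) = 1982/121 ≈ 16.3802


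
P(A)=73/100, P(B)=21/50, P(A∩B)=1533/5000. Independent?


P(A)×P(B) = 1533/5000
P(A∩B) = 1533/5000
Equal ✓ → Independent

Yes, independent


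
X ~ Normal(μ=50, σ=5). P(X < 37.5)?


z = (37.5-50)/5 = -2.5
P(Z < -2.5) = 0.0062

P(X < 37.5) ≈ 0.0062


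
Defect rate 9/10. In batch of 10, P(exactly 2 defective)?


Binomial: P(X=2) = C(10,2)×p^2×(1-p)^8
= 45 × 81/100 × 1/100000000 = 729/2000000000

P(X=2) = 729/2000000000 ≈ 0.00%


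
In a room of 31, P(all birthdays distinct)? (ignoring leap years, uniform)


P(all different) = Π(365-i)/365 for i=0..30
= (365/365)×(364/365)×...×(335/365)
= 0.269545

P ≈ 0.2695 ≈ 26.95%


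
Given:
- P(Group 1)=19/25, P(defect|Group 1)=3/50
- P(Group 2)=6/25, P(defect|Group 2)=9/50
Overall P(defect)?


P(B) = Σ P(B|Aᵢ)×P(Aᵢ)
  3/50×19/25 = 57/1250
  9/50×6/25 = 27/625
Sum = 111/1250

P(defect) = 111/1250 ≈ 8.88%


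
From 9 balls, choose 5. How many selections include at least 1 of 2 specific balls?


Complement: C(9,5) - C(7,5) = 126 - 21 = 105

105


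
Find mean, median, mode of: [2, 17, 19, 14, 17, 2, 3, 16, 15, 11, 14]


Sorted: [2, 2, 3, 11, 14, 14, 15, 16, 17, 17, 19]
Mean = 130/11
Median = 14
Freq: {2: 2, 17: 2, 19: 1, 14: 2, 3: 1, 16: 1, 15: 1, 11: 1}
Mode: [2, 14, 17]

Mean=130/11, Median=14, Mode=[2, 14, 17]


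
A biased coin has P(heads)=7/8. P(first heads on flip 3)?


Geometric: P(X=3) = (1-p)^(k-1)×p = (1/8)^2×7/8 = 7/512

P(X=3) = 7/512 ≈ 1.37%


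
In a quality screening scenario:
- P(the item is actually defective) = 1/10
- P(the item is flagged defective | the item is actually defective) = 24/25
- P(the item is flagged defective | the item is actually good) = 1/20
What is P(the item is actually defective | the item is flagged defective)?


Using Bayes' theorem:
P(A|B) = P(B|A)·P(A) / P(B)

P(the item is flagged defective) = 24/25 × 1/10 + 1/20 × 9/10
= 12/125 + 9/200 = 141/1000

P(the item is actually defective|the item is flagged defective) = (12/125) / (141/1000) = 32/47

P(the item is actually defective|the item is flagged defective) = 32/47 ≈ 68.09%


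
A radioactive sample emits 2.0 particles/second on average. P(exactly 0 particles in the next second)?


Poisson(λ=2.0): P(X=0) = e^(-λ)×λ^k/k!
= e^(-2.0) × 2.0^0 / 0!
≈ 0.1353352832 × 1 / 1 ≈ 0.135335

P(X=0) ≈ 0.135335 ≈ 13.53%


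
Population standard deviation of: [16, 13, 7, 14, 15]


Mean = 65/5 = 13
  (16-13)²=9
  (13-13)²=0
  (7-13)²=36
  (14-13)²=1
  (15-13)²=4
Σ(x-μ)² = 50
σ² = 50/5 = 10

σ = √(10) ≈ 3.1623


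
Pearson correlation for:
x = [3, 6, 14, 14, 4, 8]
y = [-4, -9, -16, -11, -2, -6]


n=6, Σx=49, Σy=-48, Σxy=-500, Σx²=517, Σy²=514
r = (6×(-500) - 49×(-48))/√((6×517 - 49²)(6×514 - (-48)²))
= -648/√(701×780) = -648/√546780 ≈ -648/739.4457 ≈ -0.8763

r ≈ -0.8763


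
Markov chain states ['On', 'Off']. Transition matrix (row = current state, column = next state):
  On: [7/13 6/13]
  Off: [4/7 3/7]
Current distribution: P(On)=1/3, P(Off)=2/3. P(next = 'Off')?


P(next=Off) = Σᵢ P(now=i)×P(i→Off)
= 1/3×6/13 + 2/3×3/7
= 2/13 + 2/7 = 40/91

P = 40/91 ≈ 0.4396


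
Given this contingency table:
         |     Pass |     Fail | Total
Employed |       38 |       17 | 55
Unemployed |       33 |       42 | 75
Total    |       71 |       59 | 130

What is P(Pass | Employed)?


P(Pass | Employed) = 38/(38+17) = 38/55

P(Pass|Employed) = 38/55 ≈ 69.09%


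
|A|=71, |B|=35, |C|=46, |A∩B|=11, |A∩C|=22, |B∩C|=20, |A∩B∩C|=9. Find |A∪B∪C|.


|A∪B∪C| = 71+35+46-11-22-20+9 = 108

|A∪B∪C| = 108


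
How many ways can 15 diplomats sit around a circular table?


Circular arrangements of 15 distinct objects: fix one position to break rotational symmetry.
(n-1)! = 14! = 87178291200

87178291200


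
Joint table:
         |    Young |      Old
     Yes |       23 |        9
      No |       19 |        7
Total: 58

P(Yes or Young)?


P(Yes∨Young) = P(Yes) + P(Young) - P(Yes∧Young)
= (32 + 42 - 23)/58 = 51/58

P = 51/58 ≈ 87.93%


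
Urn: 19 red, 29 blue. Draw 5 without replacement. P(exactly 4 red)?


Hypergeometric: C(19,4)×C(29,1)/C(48,5)
= 3876×29/1712304 = 9367/142692

P(X=4) = 9367/142692 ≈ 6.56%


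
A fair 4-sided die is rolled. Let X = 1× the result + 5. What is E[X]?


E[die] = (1+4)/2 = 5/2
E[X] = 1×5/2 + 5 = 15/2

E[X] = 15/2


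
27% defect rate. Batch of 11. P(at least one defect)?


P(all good) = (73/100)^11 = 313726685568359708377/10000000000000000000000
P(≥1 defect) = 9686273314431640291623/10000000000000000000000

P = 9686273314431640291623/10000000000000000000000 ≈ 96.86%


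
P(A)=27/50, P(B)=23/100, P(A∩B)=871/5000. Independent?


P(A)×P(B) = 621/5000
P(A∩B) = 871/5000
Not equal → NOT independent

No, not independent


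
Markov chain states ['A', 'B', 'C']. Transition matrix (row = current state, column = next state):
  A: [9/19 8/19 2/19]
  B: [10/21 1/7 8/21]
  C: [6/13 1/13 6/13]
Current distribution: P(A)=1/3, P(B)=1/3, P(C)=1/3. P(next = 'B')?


P(next=B) = Σᵢ P(now=i)×P(i→B)
= 1/3×8/19 + 1/3×1/7 + 1/3×1/13
= 8/57 + 1/21 + 1/39 = 1108/5187

P = 1108/5187 ≈ 0.2136


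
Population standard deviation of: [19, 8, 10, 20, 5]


Mean = 62/5
  (19-62/5)²=1089/25
  (8-62/5)²=484/25
  (10-62/5)²=144/25
  (20-62/5)²=1444/25
  (5-62/5)²=1369/25
Σ(x-μ)² = 906/5
σ² = (906/5)/5 = 906/25

σ = √(906/25) ≈ 6.0200


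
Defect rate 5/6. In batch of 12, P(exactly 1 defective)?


Binomial: P(X=1) = C(12,1)×p^1×(1-p)^11
= 12 × 5/6 × 1/362797056 = 5/181398528

P(X=1) = 5/181398528 ≈ 0.00%


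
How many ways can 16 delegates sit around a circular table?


Circular arrangements of 16 distinct objects: fix one position to break rotational symmetry.
(n-1)! = 15! = 1307674368000

1307674368000


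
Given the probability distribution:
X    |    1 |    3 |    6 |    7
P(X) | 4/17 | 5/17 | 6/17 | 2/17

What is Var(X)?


E[X] = 69/17
E[X²] = 363/17
Var(X) = E[X²] - (E[X])² = 363/17 - 4761/289 = 1410/289

Var(X) = 1410/289 ≈ 4.8789


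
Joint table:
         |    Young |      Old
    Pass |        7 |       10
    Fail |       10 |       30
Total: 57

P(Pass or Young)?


P(Pass∨Young) = P(Pass) + P(Young) - P(Pass∧Young)
= (17 + 17 - 7)/57 = 27/57 = 9/19

P = 9/19 ≈ 47.37%


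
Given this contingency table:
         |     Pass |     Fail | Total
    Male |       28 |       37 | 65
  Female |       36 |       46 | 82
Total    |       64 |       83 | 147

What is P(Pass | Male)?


P(Pass | Male) = 28/(28+37) = 28/65

P(Pass|Male) = 28/65 ≈ 43.08%


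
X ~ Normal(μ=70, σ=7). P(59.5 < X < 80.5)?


z₁=(59.5-70)/7=-1.5, z₂=(80.5-70)/7=1.5
P = Φ(1.5) - Φ(-1.5) = 0.933193 - 0.066807 = 0.866386 ≈ 0.8664

P(59.5 < X < 80.5) ≈ 0.8664


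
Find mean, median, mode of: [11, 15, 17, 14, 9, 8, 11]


Sorted: [8, 9, 11, 11, 14, 15, 17]
Mean = 85/7
Median = 11
Freq: {11: 2, 15: 1, 17: 1, 14: 1, 9: 1, 8: 1}
Mode: [11]

Mean=85/7, Median=11, Mode=11


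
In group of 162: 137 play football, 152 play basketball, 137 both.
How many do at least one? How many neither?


|A∪B| = 137+152-137 = 152
Neither = 162-152 = 10

At least one: 152; Neither: 10


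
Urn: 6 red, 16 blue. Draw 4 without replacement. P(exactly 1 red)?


Hypergeometric: C(6,1)×C(16,3)/C(22,4)
= 6×560/7315 = 96/209

P(X=1) = 96/209 ≈ 45.93%


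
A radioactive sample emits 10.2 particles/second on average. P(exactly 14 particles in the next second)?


Poisson(λ=10.2): P(X=14) = e^(-λ)×λ^k/k!
= e^(-10.2) × 10.2^14 / 14!
≈ 3.717031868e-05 × 1.31947876306e+14 / 87178291200 ≈ 0.056259

P(X=14) ≈ 0.056259 ≈ 5.63%


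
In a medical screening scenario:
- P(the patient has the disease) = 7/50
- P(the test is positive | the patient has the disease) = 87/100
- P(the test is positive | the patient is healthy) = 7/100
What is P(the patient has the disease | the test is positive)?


Using Bayes' theorem:
P(A|B) = P(B|A)·P(A) / P(B)

P(the test is positive) = 87/100 × 7/50 + 7/100 × 43/50
= 609/5000 + 301/5000 = 91/500

P(the patient has the disease|the test is positive) = (609/5000) / (91/500) = 87/130

P(the patient has the disease|the test is positive) = 87/130 ≈ 66.92%


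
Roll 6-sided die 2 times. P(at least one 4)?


P(no 4)^2 = (5/6)^2 = 25/36
P(≥1) = 1 - 25/36 = 11/36

P = 11/36 ≈ 30.56%


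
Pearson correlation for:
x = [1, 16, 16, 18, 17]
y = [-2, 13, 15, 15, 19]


n=5, Σx=68, Σy=60, Σxy=1039, Σx²=1126, Σy²=984
r = (5×1039 - 68×60)/√((5×1126 - 68²)(5×984 - 60²))
= 1115/√(1006×1320) = 1115/√1327920 ≈ 1115/1152.3541 ≈ 0.9676

r ≈ 0.9676


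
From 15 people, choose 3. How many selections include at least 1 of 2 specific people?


Complement: C(15,3) - C(13,3) = 455 - 286 = 169

169


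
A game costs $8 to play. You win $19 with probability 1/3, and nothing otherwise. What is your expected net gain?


E[gain] = (19-8)×1/3 + (-8)×2/3
= 11/3 - 16/3 = -5/3

Expected net gain = $-5/3 ≈ $-1.67


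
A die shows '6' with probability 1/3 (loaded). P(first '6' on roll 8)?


Geometric: P(X=8) = (1-p)^(k-1)×p = (2/3)^7×1/3 = 128/6561

P(X=8) = 128/6561 ≈ 1.95%


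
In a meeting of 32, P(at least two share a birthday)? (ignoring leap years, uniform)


P(all different) = Π(365-i)/365 for i=0..31
= 0.246652
P(match) = 1 - 0.246652 = 0.753348

P ≈ 0.7533 ≈ 75.33%


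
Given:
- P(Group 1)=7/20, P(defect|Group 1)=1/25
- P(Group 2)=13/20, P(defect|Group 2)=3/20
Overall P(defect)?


P(B) = Σ P(B|Aᵢ)×P(Aᵢ)
  1/25×7/20 = 7/500
  3/20×13/20 = 39/400
Sum = 223/2000

P(defect) = 223/2000 ≈ 11.15%


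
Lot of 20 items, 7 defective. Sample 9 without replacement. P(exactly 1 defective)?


Hypergeometric: C(7,1)×C(13,8)/C(20,9)
= 7×1287/167960 = 693/12920

P(X=1) = 693/12920 ≈ 5.36%


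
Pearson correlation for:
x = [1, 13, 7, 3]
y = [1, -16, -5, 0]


n=4, Σx=24, Σy=-20, Σxy=-242, Σx²=228, Σy²=282
r = (4×(-242) - 24×(-20))/√((4×228 - 24²)(4×282 - (-20)²))
= -488/√(336×728) = -488/√244608 ≈ -488/494.5786 ≈ -0.9867

r ≈ -0.9867


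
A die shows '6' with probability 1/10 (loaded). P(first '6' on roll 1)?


Geometric: P(X=1) = (1-p)^(k-1)×p = (9/10)^0×1/10 = 1/10

P(X=1) = 1/10 ≈ 10.00%


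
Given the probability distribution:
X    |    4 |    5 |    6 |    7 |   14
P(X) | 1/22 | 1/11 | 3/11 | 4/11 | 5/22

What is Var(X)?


E[X] = 8
E[X²] = 827/11
Var(X) = E[X²] - (E[X])² = 827/11 - 64 = 123/11

Var(X) = 123/11 ≈ 11.1818


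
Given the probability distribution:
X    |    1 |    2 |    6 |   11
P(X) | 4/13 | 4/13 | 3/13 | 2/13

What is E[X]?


E[X] = Σ x·P(X=x)
= (1)×(4/13) + (2)×(4/13) + (6)×(3/13) + (11)×(2/13)
= 4

E[X] = 4


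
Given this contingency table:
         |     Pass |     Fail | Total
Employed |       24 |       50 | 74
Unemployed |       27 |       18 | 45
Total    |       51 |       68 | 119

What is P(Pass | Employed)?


P(Pass | Employed) = 24/(24+50) = 24/74 = 12/37

P(Pass|Employed) = 12/37 ≈ 32.43%


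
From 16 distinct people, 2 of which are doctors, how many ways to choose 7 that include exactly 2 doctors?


Choose 2 of the 2 doctors and 5 of the other 14 people:
C(2,2)×C(14,5) = 1×2002 = 2002

2002


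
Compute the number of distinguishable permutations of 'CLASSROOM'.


Letters: 9, freq: {'C': 1, 'L': 1, 'A': 1, 'S': 2, 'R': 1, 'O': 2, 'M': 1}
9!/(1!×1!×1!×2!×1!×2!×1!) = 362880/4 = 90720

90720


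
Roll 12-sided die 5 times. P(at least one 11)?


P(no 11)^5 = (11/12)^5 = 161051/248832
P(≥1) = 1 - 161051/248832 = 87781/248832

P = 87781/248832 ≈ 35.28%


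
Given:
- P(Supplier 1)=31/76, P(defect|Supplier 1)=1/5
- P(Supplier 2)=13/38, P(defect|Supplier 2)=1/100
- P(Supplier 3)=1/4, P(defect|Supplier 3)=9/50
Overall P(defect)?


P(B) = Σ P(B|Aᵢ)×P(Aᵢ)
  1/5×31/76 = 31/380
  1/100×13/38 = 13/3800
  9/50×1/4 = 9/200
Sum = 13/100

P(defect) = 13/100 ≈ 13.00%


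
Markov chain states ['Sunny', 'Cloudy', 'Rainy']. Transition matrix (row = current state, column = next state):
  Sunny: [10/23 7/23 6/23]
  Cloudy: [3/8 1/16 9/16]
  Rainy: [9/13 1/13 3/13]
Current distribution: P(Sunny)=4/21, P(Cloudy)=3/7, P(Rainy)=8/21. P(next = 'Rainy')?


P(next=Rainy) = Σᵢ P(now=i)×P(i→Rainy)
= 4/21×6/23 + 3/7×9/16 + 8/21×3/13
= 8/161 + 27/112 + 8/91 = 12681/33488

P = 12681/33488 ≈ 0.3787


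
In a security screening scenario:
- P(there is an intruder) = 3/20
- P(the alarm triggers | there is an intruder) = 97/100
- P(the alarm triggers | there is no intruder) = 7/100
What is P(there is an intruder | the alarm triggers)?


Using Bayes' theorem:
P(A|B) = P(B|A)·P(A) / P(B)

P(the alarm triggers) = 97/100 × 3/20 + 7/100 × 17/20
= 291/2000 + 119/2000 = 41/200

P(there is an intruder|the alarm triggers) = (291/2000) / (41/200) = 291/410

P(there is an intruder|the alarm triggers) = 291/410 ≈ 70.98%


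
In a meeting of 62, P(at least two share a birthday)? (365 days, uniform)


P(all different) = Π(365-i)/365 for i=0..61
= 0.004090
P(match) = 1 - 0.004090 = 0.995910

P ≈ 0.9959 ≈ 99.59%


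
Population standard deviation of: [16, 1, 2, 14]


Mean = 33/4
  (16-33/4)²=961/16
  (1-33/4)²=841/16
  (2-33/4)²=625/16
  (14-33/4)²=529/16
Σ(x-μ)² = 739/4
σ² = (739/4)/4 = 739/16

σ = √(739/16) ≈ 6.7961


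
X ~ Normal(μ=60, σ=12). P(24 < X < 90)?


z₁=(24-60)/12=-3.0, z₂=(90-60)/12=2.5
P = Φ(2.5) - Φ(-3.0) = 0.993790 - 0.001350 = 0.992440 ≈ 0.9924

P(24 < X < 90) ≈ 0.9924


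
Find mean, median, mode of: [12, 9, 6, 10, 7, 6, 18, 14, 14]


Sorted: [6, 6, 7, 9, 10, 12, 14, 14, 18]
Mean = 96/9 = 32/3
Median = 10
Freq: {12: 1, 9: 1, 6: 2, 10: 1, 7: 1, 18: 1, 14: 2}
Mode: [6, 14]

Mean=32/3, Median=10, Mode=[6, 14]


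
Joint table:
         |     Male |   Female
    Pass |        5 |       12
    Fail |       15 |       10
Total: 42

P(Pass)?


P(Pass) = (5+12)/42 = 17/42

P(Pass) = 17/42 ≈ 40.48%


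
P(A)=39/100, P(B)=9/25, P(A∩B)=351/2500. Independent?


P(A)×P(B) = 351/2500
P(A∩B) = 351/2500
Equal ✓ → Independent

Yes, independent


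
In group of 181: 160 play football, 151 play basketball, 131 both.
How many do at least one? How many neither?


|A∪B| = 160+151-131 = 180
Neither = 181-180 = 1

At least one: 180; Neither: 1


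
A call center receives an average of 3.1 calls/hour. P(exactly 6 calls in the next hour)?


Poisson(λ=3.1): P(X=6) = e^(-λ)×λ^k/k!
= e^(-3.1) × 3.1^6 / 6!
≈ 0.04504920239 × 887.503681 / 720 ≈ 0.055530

P(X=6) ≈ 0.055530 ≈ 5.55%


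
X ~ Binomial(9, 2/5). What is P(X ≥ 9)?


P(X ≥ 9) = Σ P(X=i) for i=9..9
P(X=9) = 512/1953125
Sum = 512/1953125

P(X ≥ 9) = 512/1953125 ≈ 0.03%


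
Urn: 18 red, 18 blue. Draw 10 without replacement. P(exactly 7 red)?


Hypergeometric: C(18,7)×C(18,3)/C(36,10)
= 31824×816/254186856 = 7072/69223

P(X=7) = 7072/69223 ≈ 10.22%


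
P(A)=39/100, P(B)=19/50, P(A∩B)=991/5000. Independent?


P(A)×P(B) = 741/5000
P(A∩B) = 991/5000
Not equal → NOT independent

No, not independent


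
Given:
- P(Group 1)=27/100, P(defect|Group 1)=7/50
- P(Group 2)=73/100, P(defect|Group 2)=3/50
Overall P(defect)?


P(B) = Σ P(B|Aᵢ)×P(Aᵢ)
  7/50×27/100 = 189/5000
  3/50×73/100 = 219/5000
Sum = 51/625

P(defect) = 51/625 ≈ 8.16%


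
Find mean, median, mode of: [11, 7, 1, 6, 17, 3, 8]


Sorted: [1, 3, 6, 7, 8, 11, 17]
Mean = 53/7
Median = 7
Freq: {11: 1, 7: 1, 1: 1, 6: 1, 17: 1, 3: 1, 8: 1}
Mode: No mode

Mean=53/7, Median=7, Mode=No mode
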